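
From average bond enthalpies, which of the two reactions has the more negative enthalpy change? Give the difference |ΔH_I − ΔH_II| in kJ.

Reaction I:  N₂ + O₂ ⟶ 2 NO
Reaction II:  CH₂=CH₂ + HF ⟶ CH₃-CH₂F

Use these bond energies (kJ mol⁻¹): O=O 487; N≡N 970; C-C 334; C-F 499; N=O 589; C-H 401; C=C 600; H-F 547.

Reaction II, by 366 kJ

Reaction I:
  Bonds broken (reactants):
    N≡N: 1 × 970 = 970
    O=O: 1 × 487 = 487
    Σ(broken) = 1457 kJ
  Bonds formed (products):
    N=O: 2 × 589 = 1178
    Σ(formed) = 1178 kJ
  ΔH_I = 1457 − 1178 = +279 kJ
Reaction II:
  Bonds broken (reactants):
    C-H: 4 × 401 = 1604
    C=C: 1 × 600 = 600
    H-F: 1 × 547 = 547
    Σ(broken) = 2751 kJ
  Bonds formed (products):
    C-C: 1 × 334 = 334
    C-F: 1 × 499 = 499
    C-H: 5 × 401 = 2005
    Σ(formed) = 2838 kJ
  ΔH_II = 2751 − 2838 = −87 kJ
ΔH_I − ΔH_II = +366 kJ, so reaction II has the more negative ΔH; |ΔH_I − ΔH_II| = 366 kJ.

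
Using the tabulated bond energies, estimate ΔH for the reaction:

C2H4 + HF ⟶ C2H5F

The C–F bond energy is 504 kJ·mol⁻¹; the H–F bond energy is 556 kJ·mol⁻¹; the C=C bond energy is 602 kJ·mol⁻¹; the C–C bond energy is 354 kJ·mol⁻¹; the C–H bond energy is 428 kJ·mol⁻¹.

Bonds broken (reactants):
  C–H: 4 × 428 = 1712
  C=C: 1 × 602 = 602
  H–F: 1 × 556 = 556
  Σ(broken) = 2870 kJ
Bonds formed (products):
  C–C: 1 × 354 = 354
  C–F: 1 × 504 = 504
  C–H: 5 × 428 = 2140
  Σ(formed) = 2998 kJ
ΔH = Σ(broken) − Σ(formed) = 2870 − 2998 = −128 kJ

ΔH ≈ −128 kJ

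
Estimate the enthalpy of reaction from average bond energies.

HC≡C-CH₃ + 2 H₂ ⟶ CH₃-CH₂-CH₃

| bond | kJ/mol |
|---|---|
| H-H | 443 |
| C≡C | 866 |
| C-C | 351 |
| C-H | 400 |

Bonds broken (reactants):
  C≡C: 1 × 866 = 866
  C-C: 1 × 351 = 351
  C-H: 4 × 400 = 1600
  H-H: 2 × 443 = 886
  Σ(broken) = 3703 kJ
Bonds formed (products):
  C-C: 2 × 351 = 702
  C-H: 8 × 400 = 3200
  Σ(formed) = 3902 kJ
ΔH = Σ(broken) − Σ(formed) = 3703 − 3902 = −199 kJ

ΔH ≈ −199 kJ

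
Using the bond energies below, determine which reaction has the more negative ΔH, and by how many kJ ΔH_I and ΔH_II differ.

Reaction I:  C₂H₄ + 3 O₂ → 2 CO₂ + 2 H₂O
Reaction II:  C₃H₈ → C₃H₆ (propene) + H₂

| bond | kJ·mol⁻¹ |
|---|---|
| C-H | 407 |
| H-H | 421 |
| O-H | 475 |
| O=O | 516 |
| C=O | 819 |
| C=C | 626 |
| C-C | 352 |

Reaction I:
  Bonds broken (reactants):
    C-H: 4 × 407 = 1628
    C=C: 1 × 626 = 626
    O=O: 3 × 516 = 1548
    Σ(broken) = 3802 kJ
  Bonds formed (products):
    C=O: 4 × 819 = 3276
    O-H: 4 × 475 = 1900
    Σ(formed) = 5176 kJ
  ΔH_I = 3802 − 5176 = −1374 kJ
Reaction II:
  Bonds broken (reactants):
    C-C: 2 × 352 = 704
    C-H: 8 × 407 = 3256
    Σ(broken) = 3960 kJ
  Bonds formed (products):
    C-C: 1 × 352 = 352
    C-H: 6 × 407 = 2442
    C=C: 1 × 626 = 626
    H-H: 1 × 421 = 421
    Σ(formed) = 3841 kJ
  ΔH_II = 3960 − 3841 = +119 kJ
ΔH_I − ΔH_II = −1493 kJ, so reaction I has the more negative ΔH; |ΔH_I − ΔH_II| = 1493 kJ.

Reaction I, by 1493 kJ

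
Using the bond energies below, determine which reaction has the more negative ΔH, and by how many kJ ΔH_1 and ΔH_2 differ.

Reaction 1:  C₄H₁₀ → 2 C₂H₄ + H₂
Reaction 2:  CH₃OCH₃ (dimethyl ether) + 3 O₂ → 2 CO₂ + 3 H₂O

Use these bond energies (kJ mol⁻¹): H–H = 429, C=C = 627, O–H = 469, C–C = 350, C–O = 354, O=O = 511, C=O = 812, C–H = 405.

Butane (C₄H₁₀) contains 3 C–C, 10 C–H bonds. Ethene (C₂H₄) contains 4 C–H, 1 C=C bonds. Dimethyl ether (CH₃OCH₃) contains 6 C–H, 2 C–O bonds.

Reaction 2, by 1568 kJ

Reaction 1:
  Bonds broken (reactants):
    C–C: 3 × 350 = 1050
    C–H: 10 × 405 = 4050
    Σ(broken) = 5100 kJ
  Bonds formed (products):
    C–H: 8 × 405 = 3240
    C=C: 2 × 627 = 1254
    H–H: 1 × 429 = 429
    Σ(formed) = 4923 kJ
  ΔH_1 = 5100 − 4923 = +177 kJ
Reaction 2:
  Bonds broken (reactants):
    C–H: 6 × 405 = 2430
    C–O: 2 × 354 = 708
    O=O: 3 × 511 = 1533
    Σ(broken) = 4671 kJ
  Bonds formed (products):
    C=O: 4 × 812 = 3248
    O–H: 6 × 469 = 2814
    Σ(formed) = 6062 kJ
  ΔH_2 = 4671 − 6062 = −1391 kJ
ΔH_1 − ΔH_2 = +1568 kJ, so reaction 2 has the more negative ΔH; |ΔH_1 − ΔH_2| = 1568 kJ.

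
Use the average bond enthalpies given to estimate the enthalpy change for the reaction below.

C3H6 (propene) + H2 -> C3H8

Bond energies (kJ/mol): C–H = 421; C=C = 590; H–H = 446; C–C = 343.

ΔH ≈ −149 kJ

Bonds broken (reactants):
  C–C: 1 × 343 = 343
  C–H: 6 × 421 = 2526
  C=C: 1 × 590 = 590
  H–H: 1 × 446 = 446
  Σ(broken) = 3905 kJ
Bonds formed (products):
  C–C: 2 × 343 = 686
  C–H: 8 × 421 = 3368
  Σ(formed) = 4054 kJ
ΔH = Σ(broken) − Σ(formed) = 3905 − 4054 = −149 kJ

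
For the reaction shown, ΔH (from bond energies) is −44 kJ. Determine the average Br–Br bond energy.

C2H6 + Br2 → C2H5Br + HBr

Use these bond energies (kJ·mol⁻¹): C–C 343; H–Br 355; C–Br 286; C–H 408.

D(Br–Br) ≈ 189 kJ/mol

Let D be the Br–Br bond energy.
Σ(broken) = 1×D + 1×343 + 6×408 = 2791 + D
Σ(formed) = 1×286 + 1×343 + 5×408 + 1×355 = 3024
ΔH = Σ(broken) − Σ(formed) = (2791 + D) − (3024) = −233 + D
Setting this equal to −44 kJ gives D = 189 kJ/mol.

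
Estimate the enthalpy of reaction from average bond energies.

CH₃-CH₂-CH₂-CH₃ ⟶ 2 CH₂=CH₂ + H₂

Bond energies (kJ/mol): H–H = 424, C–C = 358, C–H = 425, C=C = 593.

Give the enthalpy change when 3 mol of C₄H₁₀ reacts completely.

ΔH = +942 kJ

Bonds broken (reactants):
  C–C: 3 × 358 = 1074
  C–H: 10 × 425 = 4250
  Σ(broken) = 5324 kJ
Bonds formed (products):
  C–H: 8 × 425 = 3400
  C=C: 2 × 593 = 1186
  H–H: 1 × 424 = 424
  Σ(formed) = 5010 kJ
ΔH = Σ(broken) − Σ(formed) = 5324 − 5010 = +314 kJ
For 3× the reaction as written: 3 × (+314) = +942 kJ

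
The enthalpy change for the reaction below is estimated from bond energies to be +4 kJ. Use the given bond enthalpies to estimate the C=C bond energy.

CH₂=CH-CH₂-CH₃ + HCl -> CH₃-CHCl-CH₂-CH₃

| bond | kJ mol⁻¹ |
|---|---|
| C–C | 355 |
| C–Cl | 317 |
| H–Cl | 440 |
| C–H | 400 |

Let D be the C=C bond energy.
Σ(broken) = 2×355 + 8×400 + 1×D + 1×440 = 4350 + D
Σ(formed) = 3×355 + 1×317 + 9×400 = 4982
ΔH = Σ(broken) − Σ(formed) = (4350 + D) − (4982) = −632 + D
Setting this equal to +4 kJ gives D = 636 kJ/mol.

D(C=C) ≈ 636 kJ/mol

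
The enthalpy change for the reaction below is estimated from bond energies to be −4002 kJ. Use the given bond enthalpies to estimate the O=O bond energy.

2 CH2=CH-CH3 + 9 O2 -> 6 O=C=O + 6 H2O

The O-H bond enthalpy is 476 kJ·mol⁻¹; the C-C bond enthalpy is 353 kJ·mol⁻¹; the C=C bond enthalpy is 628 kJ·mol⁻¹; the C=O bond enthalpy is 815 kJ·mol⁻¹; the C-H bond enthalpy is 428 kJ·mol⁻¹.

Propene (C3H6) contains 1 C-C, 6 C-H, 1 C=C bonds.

Let D be the O=O bond energy.
Σ(broken) = 2×353 + 12×428 + 2×628 + 9×D = 7098 + 9D
Σ(formed) = 12×815 + 12×476 = 15492
ΔH = Σ(broken) − Σ(formed) = (7098 + 9D) − (15492) = −8394 + 9D
Setting this equal to −4002 kJ gives 9D = 4392, so D = 488 kJ/mol.

D(O=O) ≈ 488 kJ/mol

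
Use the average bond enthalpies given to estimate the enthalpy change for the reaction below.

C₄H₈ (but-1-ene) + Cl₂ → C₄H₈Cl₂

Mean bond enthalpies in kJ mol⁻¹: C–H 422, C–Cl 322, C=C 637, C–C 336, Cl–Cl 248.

ΔH ≈ −95 kJ

Bonds broken (reactants):
  C–C: 2 × 336 = 672
  C–H: 8 × 422 = 3376
  C=C: 1 × 637 = 637
  Cl–Cl: 1 × 248 = 248
  Σ(broken) = 4933 kJ
Bonds formed (products):
  C–C: 3 × 336 = 1008
  C–Cl: 2 × 322 = 644
  C–H: 8 × 422 = 3376
  Σ(formed) = 5028 kJ
ΔH = Σ(broken) − Σ(formed) = 4933 − 5028 = −95 kJ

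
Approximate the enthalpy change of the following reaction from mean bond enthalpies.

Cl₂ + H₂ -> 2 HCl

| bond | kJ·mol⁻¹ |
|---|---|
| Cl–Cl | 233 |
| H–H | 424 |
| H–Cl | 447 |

Bonds broken (reactants):
  Cl–Cl: 1 × 233 = 233
  H–H: 1 × 424 = 424
  Σ(broken) = 657 kJ
Bonds formed (products):
  H–Cl: 2 × 447 = 894
  Σ(formed) = 894 kJ
ΔH = Σ(broken) − Σ(formed) = 657 − 894 = −237 kJ

ΔH ≈ −237 kJ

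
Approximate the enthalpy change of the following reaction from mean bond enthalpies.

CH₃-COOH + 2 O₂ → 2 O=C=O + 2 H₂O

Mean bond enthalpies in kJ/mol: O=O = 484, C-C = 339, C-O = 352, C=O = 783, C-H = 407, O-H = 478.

ΔH ≈ −903 kJ

Bonds broken (reactants):
  C-C: 1 × 339 = 339
  C-H: 3 × 407 = 1221
  C-O: 1 × 352 = 352
  C=O: 1 × 783 = 783
  O-H: 1 × 478 = 478
  O=O: 2 × 484 = 968
  Σ(broken) = 4141 kJ
Bonds formed (products):
  C=O: 4 × 783 = 3132
  O-H: 4 × 478 = 1912
  Σ(formed) = 5044 kJ
ΔH = Σ(broken) − Σ(formed) = 4141 − 5044 = −903 kJ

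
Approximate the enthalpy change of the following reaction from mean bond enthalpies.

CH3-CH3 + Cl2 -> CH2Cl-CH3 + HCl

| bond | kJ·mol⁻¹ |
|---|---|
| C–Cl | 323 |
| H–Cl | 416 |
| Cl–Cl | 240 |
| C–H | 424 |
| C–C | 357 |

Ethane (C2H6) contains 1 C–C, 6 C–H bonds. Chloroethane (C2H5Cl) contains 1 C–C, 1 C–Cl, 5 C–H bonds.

Bonds broken (reactants):
  C–C: 1 × 357 = 357
  C–H: 6 × 424 = 2544
  Cl–Cl: 1 × 240 = 240
  Σ(broken) = 3141 kJ
Bonds formed (products):
  C–C: 1 × 357 = 357
  C–Cl: 1 × 323 = 323
  C–H: 5 × 424 = 2120
  H–Cl: 1 × 416 = 416
  Σ(formed) = 3216 kJ
ΔH = Σ(broken) − Σ(formed) = 3141 − 3216 = −75 kJ

ΔH ≈ −75 kJ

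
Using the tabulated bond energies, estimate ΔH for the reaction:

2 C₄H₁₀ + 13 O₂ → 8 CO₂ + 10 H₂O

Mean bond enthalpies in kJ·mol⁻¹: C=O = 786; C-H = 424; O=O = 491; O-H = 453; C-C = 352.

ΔH ≈ −4661 kJ

Bonds broken (reactants):
  C-C: 6 × 352 = 2112
  C-H: 20 × 424 = 8480
  O=O: 13 × 491 = 6383
  Σ(broken) = 16975 kJ
Bonds formed (products):
  C=O: 16 × 786 = 12576
  O-H: 20 × 453 = 9060
  Σ(formed) = 21636 kJ
ΔH = Σ(broken) − Σ(formed) = 16975 − 21636 = −4661 kJ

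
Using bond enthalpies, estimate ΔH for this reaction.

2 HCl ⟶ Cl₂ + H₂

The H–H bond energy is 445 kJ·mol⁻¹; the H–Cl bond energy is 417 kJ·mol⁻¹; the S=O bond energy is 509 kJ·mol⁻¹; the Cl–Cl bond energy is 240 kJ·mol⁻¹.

Bonds broken (reactants):
  H–Cl: 2 × 417 = 834
  Σ(broken) = 834 kJ
Bonds formed (products):
  Cl–Cl: 1 × 240 = 240
  H–H: 1 × 445 = 445
  Σ(formed) = 685 kJ
ΔH = Σ(broken) − Σ(formed) = 834 − 685 = +149 kJ

ΔH ≈ +149 kJ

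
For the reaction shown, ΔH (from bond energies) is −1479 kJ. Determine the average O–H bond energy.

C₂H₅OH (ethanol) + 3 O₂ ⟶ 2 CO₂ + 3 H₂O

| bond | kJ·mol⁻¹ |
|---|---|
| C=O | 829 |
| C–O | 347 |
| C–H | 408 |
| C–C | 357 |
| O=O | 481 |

D(O–H) ≈ 470 kJ/mol

Let D be the O–H bond energy.
Σ(broken) = 1×357 + 5×408 + 1×347 + 1×D + 3×481 = 4187 + D
Σ(formed) = 4×829 + 6×D = 3316 + 6D
ΔH = Σ(broken) − Σ(formed) = (4187 + D) − (3316 + 6D) = +871 − 5D
Setting this equal to −1479 kJ gives 5D = 2350, so D = 470 kJ/mol.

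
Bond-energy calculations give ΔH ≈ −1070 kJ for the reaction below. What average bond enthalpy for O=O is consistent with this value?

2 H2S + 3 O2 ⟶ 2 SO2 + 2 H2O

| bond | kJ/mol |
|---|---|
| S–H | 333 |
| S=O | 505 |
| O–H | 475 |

Let D be the O=O bond energy.
Σ(broken) = 3×D + 4×333 = 1332 + 3D
Σ(formed) = 4×475 + 4×505 = 3920
ΔH = Σ(broken) − Σ(formed) = (1332 + 3D) − (3920) = −2588 + 3D
Setting this equal to −1070 kJ gives 3D = 1518, so D = 506 kJ/mol.

D(O=O) ≈ 506 kJ/mol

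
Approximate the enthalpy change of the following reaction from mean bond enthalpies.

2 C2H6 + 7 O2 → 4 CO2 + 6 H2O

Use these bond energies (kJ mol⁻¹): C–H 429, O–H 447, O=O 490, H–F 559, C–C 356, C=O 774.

Bonds broken (reactants):
  C–C: 2 × 356 = 712
  C–H: 12 × 429 = 5148
  O=O: 7 × 490 = 3430
  Σ(broken) = 9290 kJ
Bonds formed (products):
  C=O: 8 × 774 = 6192
  O–H: 12 × 447 = 5364
  Σ(formed) = 11556 kJ
ΔH = Σ(broken) − Σ(formed) = 9290 − 11556 = −2266 kJ

ΔH ≈ −2266 kJ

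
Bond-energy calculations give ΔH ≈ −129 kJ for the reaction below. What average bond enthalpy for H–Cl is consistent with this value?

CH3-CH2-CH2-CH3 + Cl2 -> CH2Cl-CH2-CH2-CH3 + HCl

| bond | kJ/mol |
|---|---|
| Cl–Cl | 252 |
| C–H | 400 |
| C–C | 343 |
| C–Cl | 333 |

Let D be the H–Cl bond energy.
Σ(broken) = 3×343 + 10×400 + 1×252 = 5281
Σ(formed) = 3×343 + 1×333 + 9×400 + 1×D = 4962 + D
ΔH = Σ(broken) − Σ(formed) = (5281) − (4962 + D) = +319 − D
Setting this equal to −129 kJ gives D = 448 kJ/mol.

D(H–Cl) ≈ 448 kJ/mol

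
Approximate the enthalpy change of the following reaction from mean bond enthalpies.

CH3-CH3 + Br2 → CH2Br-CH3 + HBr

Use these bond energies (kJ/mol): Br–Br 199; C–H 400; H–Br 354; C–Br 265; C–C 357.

ΔH ≈ −20 kJ

Bonds broken (reactants):
  Br–Br: 1 × 199 = 199
  C–C: 1 × 357 = 357
  C–H: 6 × 400 = 2400
  Σ(broken) = 2956 kJ
Bonds formed (products):
  C–Br: 1 × 265 = 265
  C–C: 1 × 357 = 357
  C–H: 5 × 400 = 2000
  H–Br: 1 × 354 = 354
  Σ(formed) = 2976 kJ
ΔH = Σ(broken) − Σ(formed) = 2956 − 2976 = −20 kJ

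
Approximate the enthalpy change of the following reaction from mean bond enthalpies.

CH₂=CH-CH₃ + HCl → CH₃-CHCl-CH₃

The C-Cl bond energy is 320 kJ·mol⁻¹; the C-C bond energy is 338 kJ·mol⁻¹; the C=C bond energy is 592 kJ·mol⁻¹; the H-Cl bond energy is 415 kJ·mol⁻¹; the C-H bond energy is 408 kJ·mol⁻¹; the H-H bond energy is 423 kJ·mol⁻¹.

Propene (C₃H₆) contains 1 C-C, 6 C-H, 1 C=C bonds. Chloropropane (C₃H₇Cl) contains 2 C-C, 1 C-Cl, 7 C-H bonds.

Bonds broken (reactants):
  C-C: 1 × 338 = 338
  C-H: 6 × 408 = 2448
  C=C: 1 × 592 = 592
  H-Cl: 1 × 415 = 415
  Σ(broken) = 3793 kJ
Bonds formed (products):
  C-C: 2 × 338 = 676
  C-Cl: 1 × 320 = 320
  C-H: 7 × 408 = 2856
  Σ(formed) = 3852 kJ
ΔH = Σ(broken) − Σ(formed) = 3793 − 3852 = −59 kJ

ΔH ≈ −59 kJ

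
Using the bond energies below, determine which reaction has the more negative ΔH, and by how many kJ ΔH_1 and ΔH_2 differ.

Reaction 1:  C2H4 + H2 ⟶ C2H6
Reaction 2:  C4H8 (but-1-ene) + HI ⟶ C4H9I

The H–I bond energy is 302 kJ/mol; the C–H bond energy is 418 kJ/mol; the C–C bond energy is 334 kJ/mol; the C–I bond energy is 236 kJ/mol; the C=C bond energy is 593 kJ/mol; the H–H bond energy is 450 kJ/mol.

Reaction 1:
  Bonds broken (reactants):
    C–H: 4 × 418 = 1672
    C=C: 1 × 593 = 593
    H–H: 1 × 450 = 450
    Σ(broken) = 2715 kJ
  Bonds formed (products):
    C–C: 1 × 334 = 334
    C–H: 6 × 418 = 2508
    Σ(formed) = 2842 kJ
  ΔH_1 = 2715 − 2842 = −127 kJ
Reaction 2:
  Bonds broken (reactants):
    C–C: 2 × 334 = 668
    C–H: 8 × 418 = 3344
    C=C: 1 × 593 = 593
    H–I: 1 × 302 = 302
    Σ(broken) = 4907 kJ
  Bonds formed (products):
    C–C: 3 × 334 = 1002
    C–H: 9 × 418 = 3762
    C–I: 1 × 236 = 236
    Σ(formed) = 5000 kJ
  ΔH_2 = 4907 − 5000 = −93 kJ
ΔH_1 − ΔH_2 = −34 kJ, so reaction 1 has the more negative ΔH; |ΔH_1 − ΔH_2| = 34 kJ.

Reaction 1, by 34 kJ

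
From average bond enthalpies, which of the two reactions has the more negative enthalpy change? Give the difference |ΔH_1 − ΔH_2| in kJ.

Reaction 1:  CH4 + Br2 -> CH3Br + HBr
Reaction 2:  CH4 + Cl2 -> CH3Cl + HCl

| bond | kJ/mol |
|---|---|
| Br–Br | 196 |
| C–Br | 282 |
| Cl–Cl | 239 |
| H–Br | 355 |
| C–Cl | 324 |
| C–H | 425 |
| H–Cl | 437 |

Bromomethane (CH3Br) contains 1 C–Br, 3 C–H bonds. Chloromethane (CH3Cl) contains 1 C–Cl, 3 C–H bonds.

Reaction 2, by 81 kJ

Reaction 1:
  Bonds broken (reactants):
    Br–Br: 1 × 196 = 196
    C–H: 4 × 425 = 1700
    Σ(broken) = 1896 kJ
  Bonds formed (products):
    C–Br: 1 × 282 = 282
    C–H: 3 × 425 = 1275
    H–Br: 1 × 355 = 355
    Σ(formed) = 1912 kJ
  ΔH_1 = 1896 − 1912 = −16 kJ
Reaction 2:
  Bonds broken (reactants):
    C–H: 4 × 425 = 1700
    Cl–Cl: 1 × 239 = 239
    Σ(broken) = 1939 kJ
  Bonds formed (products):
    C–Cl: 1 × 324 = 324
    C–H: 3 × 425 = 1275
    H–Cl: 1 × 437 = 437
    Σ(formed) = 2036 kJ
  ΔH_2 = 1939 − 2036 = −97 kJ
ΔH_1 − ΔH_2 = +81 kJ, so reaction 2 has the more negative ΔH; |ΔH_1 − ΔH_2| = 81 kJ.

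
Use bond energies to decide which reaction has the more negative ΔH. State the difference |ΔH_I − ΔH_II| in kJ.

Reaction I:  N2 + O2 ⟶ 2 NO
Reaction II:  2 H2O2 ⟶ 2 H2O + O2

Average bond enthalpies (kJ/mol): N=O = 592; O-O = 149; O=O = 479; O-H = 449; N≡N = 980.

Reaction I:
  Bonds broken (reactants):
    N≡N: 1 × 980 = 980
    O=O: 1 × 479 = 479
    Σ(broken) = 1459 kJ
  Bonds formed (products):
    N=O: 2 × 592 = 1184
    Σ(formed) = 1184 kJ
  ΔH_I = 1459 − 1184 = +275 kJ
Reaction II:
  Bonds broken (reactants):
    O-H: 4 × 449 = 1796
    O-O: 2 × 149 = 298
    Σ(broken) = 2094 kJ
  Bonds formed (products):
    O-H: 4 × 449 = 1796
    O=O: 1 × 479 = 479
    Σ(formed) = 2275 kJ
  ΔH_II = 2094 − 2275 = −181 kJ
ΔH_I − ΔH_II = +456 kJ, so reaction II has the more negative ΔH; |ΔH_I − ΔH_II| = 456 kJ.

Reaction II, by 456 kJ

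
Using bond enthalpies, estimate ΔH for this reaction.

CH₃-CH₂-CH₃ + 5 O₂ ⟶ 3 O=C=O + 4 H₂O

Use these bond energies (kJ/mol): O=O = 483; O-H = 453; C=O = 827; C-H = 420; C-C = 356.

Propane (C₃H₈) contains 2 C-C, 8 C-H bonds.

Bonds broken (reactants):
  C-C: 2 × 356 = 712
  C-H: 8 × 420 = 3360
  O=O: 5 × 483 = 2415
  Σ(broken) = 6487 kJ
Bonds formed (products):
  C=O: 6 × 827 = 4962
  O-H: 8 × 453 = 3624
  Σ(formed) = 8586 kJ
ΔH = Σ(broken) − Σ(formed) = 6487 − 8586 = −2099 kJ

ΔH ≈ −2099 kJ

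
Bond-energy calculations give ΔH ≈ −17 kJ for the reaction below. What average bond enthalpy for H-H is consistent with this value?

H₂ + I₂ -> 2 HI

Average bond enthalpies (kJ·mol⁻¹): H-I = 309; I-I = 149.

D(H-H) ≈ 452 kJ/mol

Let D be the H-H bond energy.
Σ(broken) = 1×D + 1×149 = 149 + D
Σ(formed) = 2×309 = 618
ΔH = Σ(broken) − Σ(formed) = (149 + D) − (618) = −469 + D
Setting this equal to −17 kJ gives D = 452 kJ/mol.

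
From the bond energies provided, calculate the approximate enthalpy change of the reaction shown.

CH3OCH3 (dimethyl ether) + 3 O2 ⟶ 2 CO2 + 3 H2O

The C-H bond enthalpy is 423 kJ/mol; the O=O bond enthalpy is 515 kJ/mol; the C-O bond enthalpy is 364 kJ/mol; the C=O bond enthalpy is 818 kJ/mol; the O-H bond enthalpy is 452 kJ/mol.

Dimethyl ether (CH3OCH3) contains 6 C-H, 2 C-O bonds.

Bonds broken (reactants):
  C-H: 6 × 423 = 2538
  C-O: 2 × 364 = 728
  O=O: 3 × 515 = 1545
  Σ(broken) = 4811 kJ
Bonds formed (products):
  C=O: 4 × 818 = 3272
  O-H: 6 × 452 = 2712
  Σ(formed) = 5984 kJ
ΔH = Σ(broken) − Σ(formed) = 4811 − 5984 = −1173 kJ

ΔH ≈ −1173 kJ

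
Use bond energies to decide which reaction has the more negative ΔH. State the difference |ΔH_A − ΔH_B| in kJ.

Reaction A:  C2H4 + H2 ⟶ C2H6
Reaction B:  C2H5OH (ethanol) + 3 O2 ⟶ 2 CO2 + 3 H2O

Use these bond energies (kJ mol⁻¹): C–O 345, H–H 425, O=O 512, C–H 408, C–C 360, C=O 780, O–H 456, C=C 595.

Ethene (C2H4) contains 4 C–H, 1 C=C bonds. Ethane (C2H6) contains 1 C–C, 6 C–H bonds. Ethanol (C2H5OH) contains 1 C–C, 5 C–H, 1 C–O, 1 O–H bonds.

Reaction B, by 963 kJ

Reaction A:
  Bonds broken (reactants):
    C–H: 4 × 408 = 1632
    C=C: 1 × 595 = 595
    H–H: 1 × 425 = 425
    Σ(broken) = 2652 kJ
  Bonds formed (products):
    C–C: 1 × 360 = 360
    C–H: 6 × 408 = 2448
    Σ(formed) = 2808 kJ
  ΔH_A = 2652 − 2808 = −156 kJ
Reaction B:
  Bonds broken (reactants):
    C–C: 1 × 360 = 360
    C–H: 5 × 408 = 2040
    C–O: 1 × 345 = 345
    O–H: 1 × 456 = 456
    O=O: 3 × 512 = 1536
    Σ(broken) = 4737 kJ
  Bonds formed (products):
    C=O: 4 × 780 = 3120
    O–H: 6 × 456 = 2736
    Σ(formed) = 5856 kJ
  ΔH_B = 4737 − 5856 = −1119 kJ
ΔH_A − ΔH_B = +963 kJ, so reaction B has the more negative ΔH; |ΔH_A − ΔH_B| = 963 kJ.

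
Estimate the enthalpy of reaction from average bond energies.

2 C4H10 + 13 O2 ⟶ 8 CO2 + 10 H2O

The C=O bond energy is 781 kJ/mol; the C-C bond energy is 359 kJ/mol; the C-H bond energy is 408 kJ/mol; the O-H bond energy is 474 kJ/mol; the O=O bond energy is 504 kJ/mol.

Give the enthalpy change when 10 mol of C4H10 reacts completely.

Bonds broken (reactants):
  C-C: 6 × 359 = 2154
  C-H: 20 × 408 = 8160
  O=O: 13 × 504 = 6552
  Σ(broken) = 16866 kJ
Bonds formed (products):
  C=O: 16 × 781 = 12496
  O-H: 20 × 474 = 9480
  Σ(formed) = 21976 kJ
ΔH = Σ(broken) − Σ(formed) = 16866 − 21976 = −5110 kJ
For 5× the reaction as written: 5 × (−5110) = −25550 kJ

ΔH = −25550 kJ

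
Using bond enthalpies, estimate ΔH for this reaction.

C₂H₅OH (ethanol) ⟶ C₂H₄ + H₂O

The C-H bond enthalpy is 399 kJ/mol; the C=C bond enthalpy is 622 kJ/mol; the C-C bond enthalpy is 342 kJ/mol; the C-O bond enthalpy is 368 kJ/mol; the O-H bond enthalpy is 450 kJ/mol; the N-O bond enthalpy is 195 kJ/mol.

ΔH ≈ +37 kJ

Bonds broken (reactants):
  C-C: 1 × 342 = 342
  C-H: 5 × 399 = 1995
  C-O: 1 × 368 = 368
  O-H: 1 × 450 = 450
  Σ(broken) = 3155 kJ
Bonds formed (products):
  C-H: 4 × 399 = 1596
  C=C: 1 × 622 = 622
  O-H: 2 × 450 = 900
  Σ(formed) = 3118 kJ
ΔH = Σ(broken) − Σ(formed) = 3155 − 3118 = +37 kJ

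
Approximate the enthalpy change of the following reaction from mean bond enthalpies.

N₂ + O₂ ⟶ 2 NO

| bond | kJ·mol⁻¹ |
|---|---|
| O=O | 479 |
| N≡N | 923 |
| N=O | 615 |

ΔH ≈ +172 kJ

Bonds broken (reactants):
  N≡N: 1 × 923 = 923
  O=O: 1 × 479 = 479
  Σ(broken) = 1402 kJ
Bonds formed (products):
  N=O: 2 × 615 = 1230
  Σ(formed) = 1230 kJ
ΔH = Σ(broken) − Σ(formed) = 1402 − 1230 = +172 kJ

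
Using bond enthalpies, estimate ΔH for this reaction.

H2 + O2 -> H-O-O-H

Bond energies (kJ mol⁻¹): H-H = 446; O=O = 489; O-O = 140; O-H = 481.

Bonds broken (reactants):
  H-H: 1 × 446 = 446
  O=O: 1 × 489 = 489
  Σ(broken) = 935 kJ
Bonds formed (products):
  O-H: 2 × 481 = 962
  O-O: 1 × 140 = 140
  Σ(formed) = 1102 kJ
ΔH = Σ(broken) − Σ(formed) = 935 − 1102 = −167 kJ

ΔH ≈ −167 kJ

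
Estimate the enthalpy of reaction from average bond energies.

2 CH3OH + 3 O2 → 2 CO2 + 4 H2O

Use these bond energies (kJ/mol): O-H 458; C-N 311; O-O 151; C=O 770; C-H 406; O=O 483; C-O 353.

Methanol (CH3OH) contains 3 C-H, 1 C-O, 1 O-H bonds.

ΔH ≈ −1237 kJ

Bonds broken (reactants):
  C-H: 6 × 406 = 2436
  C-O: 2 × 353 = 706
  O-H: 2 × 458 = 916
  O=O: 3 × 483 = 1449
  Σ(broken) = 5507 kJ
Bonds formed (products):
  C=O: 4 × 770 = 3080
  O-H: 8 × 458 = 3664
  Σ(formed) = 6744 kJ
ΔH = Σ(broken) − Σ(formed) = 5507 − 6744 = −1237 kJ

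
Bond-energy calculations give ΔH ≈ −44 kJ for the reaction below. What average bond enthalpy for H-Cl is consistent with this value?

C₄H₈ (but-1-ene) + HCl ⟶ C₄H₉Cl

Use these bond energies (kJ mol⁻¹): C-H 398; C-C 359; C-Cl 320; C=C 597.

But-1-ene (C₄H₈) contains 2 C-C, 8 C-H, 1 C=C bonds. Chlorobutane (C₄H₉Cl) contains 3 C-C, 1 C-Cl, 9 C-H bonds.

Let D be the H-Cl bond energy.
Σ(broken) = 2×359 + 8×398 + 1×597 + 1×D = 4499 + D
Σ(formed) = 3×359 + 1×320 + 9×398 = 4979
ΔH = Σ(broken) − Σ(formed) = (4499 + D) − (4979) = −480 + D
Setting this equal to −44 kJ gives D = 436 kJ/mol.

D(H-Cl) ≈ 436 kJ/mol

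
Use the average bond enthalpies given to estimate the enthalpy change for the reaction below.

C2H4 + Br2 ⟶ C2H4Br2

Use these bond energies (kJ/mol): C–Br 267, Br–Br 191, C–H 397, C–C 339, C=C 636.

Bonds broken (reactants):
  Br–Br: 1 × 191 = 191
  C–H: 4 × 397 = 1588
  C=C: 1 × 636 = 636
  Σ(broken) = 2415 kJ
Bonds formed (products):
  C–Br: 2 × 267 = 534
  C–C: 1 × 339 = 339
  C–H: 4 × 397 = 1588
  Σ(formed) = 2461 kJ
ΔH = Σ(broken) − Σ(formed) = 2415 − 2461 = −46 kJ

ΔH ≈ −46 kJ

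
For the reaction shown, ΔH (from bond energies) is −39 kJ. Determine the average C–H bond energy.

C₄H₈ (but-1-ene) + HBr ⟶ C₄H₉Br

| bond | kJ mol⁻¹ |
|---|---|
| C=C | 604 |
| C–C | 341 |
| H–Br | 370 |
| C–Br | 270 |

Let D be the C–H bond energy.
Σ(broken) = 2×341 + 8×D + 1×604 + 1×370 = 1656 + 8D
Σ(formed) = 1×270 + 3×341 + 9×D = 1293 + 9D
ΔH = Σ(broken) − Σ(formed) = (1656 + 8D) − (1293 + 9D) = +363 − D
Setting this equal to −39 kJ gives D = 402 kJ/mol.

D(C–H) ≈ 402 kJ/mol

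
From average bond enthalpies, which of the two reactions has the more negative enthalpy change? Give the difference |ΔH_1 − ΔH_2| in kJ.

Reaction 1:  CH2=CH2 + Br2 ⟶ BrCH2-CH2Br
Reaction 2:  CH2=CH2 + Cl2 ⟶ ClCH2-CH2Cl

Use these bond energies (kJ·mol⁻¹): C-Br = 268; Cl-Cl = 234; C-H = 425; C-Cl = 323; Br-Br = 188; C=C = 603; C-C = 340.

Reaction 1:
  Bonds broken (reactants):
    Br-Br: 1 × 188 = 188
    C-H: 4 × 425 = 1700
    C=C: 1 × 603 = 603
    Σ(broken) = 2491 kJ
  Bonds formed (products):
    C-Br: 2 × 268 = 536
    C-C: 1 × 340 = 340
    C-H: 4 × 425 = 1700
    Σ(formed) = 2576 kJ
  ΔH_1 = 2491 − 2576 = −85 kJ
Reaction 2:
  Bonds broken (reactants):
    C-H: 4 × 425 = 1700
    C=C: 1 × 603 = 603
    Cl-Cl: 1 × 234 = 234
    Σ(broken) = 2537 kJ
  Bonds formed (products):
    C-C: 1 × 340 = 340
    C-Cl: 2 × 323 = 646
    C-H: 4 × 425 = 1700
    Σ(formed) = 2686 kJ
  ΔH_2 = 2537 − 2686 = −149 kJ
ΔH_1 − ΔH_2 = +64 kJ, so reaction 2 has the more negative ΔH; |ΔH_1 − ΔH_2| = 64 kJ.

Reaction 2, by 64 kJ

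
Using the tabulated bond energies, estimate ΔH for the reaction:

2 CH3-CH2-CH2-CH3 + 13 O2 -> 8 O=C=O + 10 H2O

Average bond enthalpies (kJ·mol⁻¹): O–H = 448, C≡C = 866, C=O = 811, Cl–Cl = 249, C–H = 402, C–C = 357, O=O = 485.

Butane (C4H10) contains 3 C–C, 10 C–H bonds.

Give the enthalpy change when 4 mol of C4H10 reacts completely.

Bonds broken (reactants):
  C–C: 6 × 357 = 2142
  C–H: 20 × 402 = 8040
  O=O: 13 × 485 = 6305
  Σ(broken) = 16487 kJ
Bonds formed (products):
  C=O: 16 × 811 = 12976
  O–H: 20 × 448 = 8960
  Σ(formed) = 21936 kJ
ΔH = Σ(broken) − Σ(formed) = 16487 − 21936 = −5449 kJ
For 2× the reaction as written: 2 × (−5449) = −10898 kJ

ΔH = −10898 kJ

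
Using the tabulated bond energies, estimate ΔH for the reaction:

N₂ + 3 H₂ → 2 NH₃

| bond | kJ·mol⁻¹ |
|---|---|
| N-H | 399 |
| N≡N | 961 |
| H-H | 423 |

Bonds broken (reactants):
  H-H: 3 × 423 = 1269
  N≡N: 1 × 961 = 961
  Σ(broken) = 2230 kJ
Bonds formed (products):
  N-H: 6 × 399 = 2394
  Σ(formed) = 2394 kJ
ΔH = Σ(broken) − Σ(formed) = 2230 − 2394 = −164 kJ

ΔH ≈ −164 kJ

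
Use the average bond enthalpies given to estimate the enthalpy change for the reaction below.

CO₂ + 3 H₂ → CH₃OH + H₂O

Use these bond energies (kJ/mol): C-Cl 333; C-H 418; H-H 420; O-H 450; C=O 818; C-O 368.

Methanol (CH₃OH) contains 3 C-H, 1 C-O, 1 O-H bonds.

Bonds broken (reactants):
  C=O: 2 × 818 = 1636
  H-H: 3 × 420 = 1260
  Σ(broken) = 2896 kJ
Bonds formed (products):
  C-H: 3 × 418 = 1254
  C-O: 1 × 368 = 368
  O-H: 3 × 450 = 1350
  Σ(formed) = 2972 kJ
ΔH = Σ(broken) − Σ(formed) = 2896 − 2972 = −76 kJ

ΔH ≈ −76 kJ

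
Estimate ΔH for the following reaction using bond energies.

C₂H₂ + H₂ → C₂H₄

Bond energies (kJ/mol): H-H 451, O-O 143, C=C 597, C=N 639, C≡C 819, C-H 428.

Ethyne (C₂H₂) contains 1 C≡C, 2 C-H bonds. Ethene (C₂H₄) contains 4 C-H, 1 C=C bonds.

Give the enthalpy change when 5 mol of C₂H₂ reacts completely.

Bonds broken (reactants):
  C≡C: 1 × 819 = 819
  C-H: 2 × 428 = 856
  H-H: 1 × 451 = 451
  Σ(broken) = 2126 kJ
Bonds formed (products):
  C-H: 4 × 428 = 1712
  C=C: 1 × 597 = 597
  Σ(formed) = 2309 kJ
ΔH = Σ(broken) − Σ(formed) = 2126 − 2309 = −183 kJ
For 5× the reaction as written: 5 × (−183) = −915 kJ

ΔH = −915 kJ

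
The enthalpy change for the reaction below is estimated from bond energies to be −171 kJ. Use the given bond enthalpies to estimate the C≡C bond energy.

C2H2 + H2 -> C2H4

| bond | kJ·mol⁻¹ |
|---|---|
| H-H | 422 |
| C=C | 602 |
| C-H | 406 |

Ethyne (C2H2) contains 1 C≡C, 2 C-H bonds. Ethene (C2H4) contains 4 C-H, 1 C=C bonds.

Let D be the C≡C bond energy.
Σ(broken) = 1×D + 2×406 + 1×422 = 1234 + D
Σ(formed) = 4×406 + 1×602 = 2226
ΔH = Σ(broken) − Σ(formed) = (1234 + D) − (2226) = −992 + D
Setting this equal to −171 kJ gives D = 821 kJ/mol.

D(C≡C) ≈ 821 kJ/mol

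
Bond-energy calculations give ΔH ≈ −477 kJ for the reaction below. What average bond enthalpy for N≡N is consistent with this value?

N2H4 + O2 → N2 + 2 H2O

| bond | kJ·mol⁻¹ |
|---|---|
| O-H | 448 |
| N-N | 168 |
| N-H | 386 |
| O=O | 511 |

Let D be the N≡N bond energy.
Σ(broken) = 4×386 + 1×168 + 1×511 = 2223
Σ(formed) = 1×D + 4×448 = 1792 + D
ΔH = Σ(broken) − Σ(formed) = (2223) − (1792 + D) = +431 − D
Setting this equal to −477 kJ gives D = 908 kJ/mol.

D(N≡N) ≈ 908 kJ/mol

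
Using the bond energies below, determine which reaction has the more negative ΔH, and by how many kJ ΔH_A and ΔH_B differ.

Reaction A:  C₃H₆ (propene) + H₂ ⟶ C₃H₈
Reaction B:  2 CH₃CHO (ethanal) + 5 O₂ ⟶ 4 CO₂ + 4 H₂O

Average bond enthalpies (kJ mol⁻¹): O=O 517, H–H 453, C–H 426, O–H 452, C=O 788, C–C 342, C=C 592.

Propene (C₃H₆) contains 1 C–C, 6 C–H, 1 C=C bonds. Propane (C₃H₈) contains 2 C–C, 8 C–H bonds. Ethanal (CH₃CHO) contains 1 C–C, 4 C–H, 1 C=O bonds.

Reaction A:
  Bonds broken (reactants):
    C–C: 1 × 342 = 342
    C–H: 6 × 426 = 2556
    C=C: 1 × 592 = 592
    H–H: 1 × 453 = 453
    Σ(broken) = 3943 kJ
  Bonds formed (products):
    C–C: 2 × 342 = 684
    C–H: 8 × 426 = 3408
    Σ(formed) = 4092 kJ
  ΔH_A = 3943 − 4092 = −149 kJ
Reaction B:
  Bonds broken (reactants):
    C–C: 2 × 342 = 684
    C–H: 8 × 426 = 3408
    C=O: 2 × 788 = 1576
    O=O: 5 × 517 = 2585
    Σ(broken) = 8253 kJ
  Bonds formed (products):
    C=O: 8 × 788 = 6304
    O–H: 8 × 452 = 3616
    Σ(formed) = 9920 kJ
  ΔH_B = 8253 − 9920 = −1667 kJ
ΔH_A − ΔH_B = +1518 kJ, so reaction B has the more negative ΔH; |ΔH_A − ΔH_B| = 1518 kJ.

Reaction B, by 1518 kJ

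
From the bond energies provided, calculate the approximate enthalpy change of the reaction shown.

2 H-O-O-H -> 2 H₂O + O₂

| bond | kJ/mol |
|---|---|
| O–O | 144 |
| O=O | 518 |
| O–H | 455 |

ΔH ≈ −230 kJ

Bonds broken (reactants):
  O–H: 4 × 455 = 1820
  O–O: 2 × 144 = 288
  Σ(broken) = 2108 kJ
Bonds formed (products):
  O–H: 4 × 455 = 1820
  O=O: 1 × 518 = 518
  Σ(formed) = 2338 kJ
ΔH = Σ(broken) − Σ(formed) = 2108 − 2338 = −230 kJ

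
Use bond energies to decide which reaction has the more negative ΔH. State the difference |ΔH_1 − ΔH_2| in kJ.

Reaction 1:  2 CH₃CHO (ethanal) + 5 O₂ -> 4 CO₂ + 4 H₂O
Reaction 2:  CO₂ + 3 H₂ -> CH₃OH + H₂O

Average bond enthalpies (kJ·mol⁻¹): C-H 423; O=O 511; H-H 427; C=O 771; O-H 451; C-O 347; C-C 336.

Reaction 1:
  Bonds broken (reactants):
    C-C: 2 × 336 = 672
    C-H: 8 × 423 = 3384
    C=O: 2 × 771 = 1542
    O=O: 5 × 511 = 2555
    Σ(broken) = 8153 kJ
  Bonds formed (products):
    C=O: 8 × 771 = 6168
    O-H: 8 × 451 = 3608
    Σ(formed) = 9776 kJ
  ΔH_1 = 8153 − 9776 = −1623 kJ
Reaction 2:
  Bonds broken (reactants):
    C=O: 2 × 771 = 1542
    H-H: 3 × 427 = 1281
    Σ(broken) = 2823 kJ
  Bonds formed (products):
    C-H: 3 × 423 = 1269
    C-O: 1 × 347 = 347
    O-H: 3 × 451 = 1353
    Σ(formed) = 2969 kJ
  ΔH_2 = 2823 − 2969 = −146 kJ
ΔH_1 − ΔH_2 = −1477 kJ, so reaction 1 has the more negative ΔH; |ΔH_1 − ΔH_2| = 1477 kJ.

Reaction 1, by 1477 kJ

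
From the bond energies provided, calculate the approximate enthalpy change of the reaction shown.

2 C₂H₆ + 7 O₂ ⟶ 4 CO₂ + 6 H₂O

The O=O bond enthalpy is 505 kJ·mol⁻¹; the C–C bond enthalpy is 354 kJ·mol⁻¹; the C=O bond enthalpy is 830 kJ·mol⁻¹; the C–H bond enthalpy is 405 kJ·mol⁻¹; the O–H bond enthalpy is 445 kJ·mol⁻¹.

ΔH ≈ −2877 kJ

Bonds broken (reactants):
  C–C: 2 × 354 = 708
  C–H: 12 × 405 = 4860
  O=O: 7 × 505 = 3535
  Σ(broken) = 9103 kJ
Bonds formed (products):
  C=O: 8 × 830 = 6640
  O–H: 12 × 445 = 5340
  Σ(formed) = 11980 kJ
ΔH = Σ(broken) − Σ(formed) = 9103 − 11980 = −2877 kJ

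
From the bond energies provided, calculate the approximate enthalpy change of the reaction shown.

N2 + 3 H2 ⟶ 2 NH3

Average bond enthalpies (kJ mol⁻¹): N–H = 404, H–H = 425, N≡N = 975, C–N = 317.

ΔH ≈ −174 kJ

Bonds broken (reactants):
  H–H: 3 × 425 = 1275
  N≡N: 1 × 975 = 975
  Σ(broken) = 2250 kJ
Bonds formed (products):
  N–H: 6 × 404 = 2424
  Σ(formed) = 2424 kJ
ΔH = Σ(broken) − Σ(formed) = 2250 − 2424 = −174 kJ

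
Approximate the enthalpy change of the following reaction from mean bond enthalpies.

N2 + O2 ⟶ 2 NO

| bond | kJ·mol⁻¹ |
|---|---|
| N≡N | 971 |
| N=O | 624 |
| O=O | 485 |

ΔH ≈ +208 kJ

Bonds broken (reactants):
  N≡N: 1 × 971 = 971
  O=O: 1 × 485 = 485
  Σ(broken) = 1456 kJ
Bonds formed (products):
  N=O: 2 × 624 = 1248
  Σ(formed) = 1248 kJ
ΔH = Σ(broken) − Σ(formed) = 1456 − 1248 = +208 kJ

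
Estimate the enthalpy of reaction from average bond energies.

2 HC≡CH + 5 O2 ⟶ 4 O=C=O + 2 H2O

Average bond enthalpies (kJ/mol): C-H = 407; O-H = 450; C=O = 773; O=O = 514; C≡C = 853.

ΔH ≈ −2080 kJ

Bonds broken (reactants):
  C≡C: 2 × 853 = 1706
  C-H: 4 × 407 = 1628
  O=O: 5 × 514 = 2570
  Σ(broken) = 5904 kJ
Bonds formed (products):
  C=O: 8 × 773 = 6184
  O-H: 4 × 450 = 1800
  Σ(formed) = 7984 kJ
ΔH = Σ(broken) − Σ(formed) = 5904 − 7984 = −2080 kJ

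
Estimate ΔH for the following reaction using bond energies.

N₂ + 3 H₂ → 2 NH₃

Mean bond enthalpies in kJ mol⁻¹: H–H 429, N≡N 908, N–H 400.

Bonds broken (reactants):
  H–H: 3 × 429 = 1287
  N≡N: 1 × 908 = 908
  Σ(broken) = 2195 kJ
Bonds formed (products):
  N–H: 6 × 400 = 2400
  Σ(formed) = 2400 kJ
ΔH = Σ(broken) − Σ(formed) = 2195 − 2400 = −205 kJ

ΔH ≈ −205 kJ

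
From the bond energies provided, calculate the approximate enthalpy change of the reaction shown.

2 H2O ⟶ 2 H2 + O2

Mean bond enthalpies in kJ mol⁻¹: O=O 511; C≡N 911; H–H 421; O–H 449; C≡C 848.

Bonds broken (reactants):
  O–H: 4 × 449 = 1796
  Σ(broken) = 1796 kJ
Bonds formed (products):
  H–H: 2 × 421 = 842
  O=O: 1 × 511 = 511
  Σ(formed) = 1353 kJ
ΔH = Σ(broken) − Σ(formed) = 1796 − 1353 = +443 kJ

ΔH ≈ +443 kJ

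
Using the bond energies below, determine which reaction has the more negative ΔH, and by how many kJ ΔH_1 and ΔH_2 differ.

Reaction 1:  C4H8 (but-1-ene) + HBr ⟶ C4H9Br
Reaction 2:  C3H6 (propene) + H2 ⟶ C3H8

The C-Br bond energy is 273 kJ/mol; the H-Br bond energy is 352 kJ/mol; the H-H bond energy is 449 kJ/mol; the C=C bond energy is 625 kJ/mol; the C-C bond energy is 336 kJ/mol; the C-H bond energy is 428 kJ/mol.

Reaction 1:
  Bonds broken (reactants):
    C-C: 2 × 336 = 672
    C-H: 8 × 428 = 3424
    C=C: 1 × 625 = 625
    H-Br: 1 × 352 = 352
    Σ(broken) = 5073 kJ
  Bonds formed (products):
    C-Br: 1 × 273 = 273
    C-C: 3 × 336 = 1008
    C-H: 9 × 428 = 3852
    Σ(formed) = 5133 kJ
  ΔH_1 = 5073 − 5133 = −60 kJ
Reaction 2:
  Bonds broken (reactants):
    C-C: 1 × 336 = 336
    C-H: 6 × 428 = 2568
    C=C: 1 × 625 = 625
    H-H: 1 × 449 = 449
    Σ(broken) = 3978 kJ
  Bonds formed (products):
    C-C: 2 × 336 = 672
    C-H: 8 × 428 = 3424
    Σ(formed) = 4096 kJ
  ΔH_2 = 3978 − 4096 = −118 kJ
ΔH_1 − ΔH_2 = +58 kJ, so reaction 2 has the more negative ΔH; |ΔH_1 − ΔH_2| = 58 kJ.

Reaction 2, by 58 kJ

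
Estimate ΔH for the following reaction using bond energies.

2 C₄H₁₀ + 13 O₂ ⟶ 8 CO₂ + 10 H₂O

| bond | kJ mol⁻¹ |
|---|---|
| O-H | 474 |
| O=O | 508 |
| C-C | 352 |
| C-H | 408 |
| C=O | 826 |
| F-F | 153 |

ΔH ≈ −5820 kJ

Bonds broken (reactants):
  C-C: 6 × 352 = 2112
  C-H: 20 × 408 = 8160
  O=O: 13 × 508 = 6604
  Σ(broken) = 16876 kJ
Bonds formed (products):
  C=O: 16 × 826 = 13216
  O-H: 20 × 474 = 9480
  Σ(formed) = 22696 kJ
ΔH = Σ(broken) − Σ(formed) = 16876 − 22696 = −5820 kJ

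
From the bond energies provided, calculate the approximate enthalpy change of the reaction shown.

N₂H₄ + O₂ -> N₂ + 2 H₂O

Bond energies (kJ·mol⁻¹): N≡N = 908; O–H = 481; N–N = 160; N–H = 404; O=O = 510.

ΔH ≈ −546 kJ

Bonds broken (reactants):
  N–H: 4 × 404 = 1616
  N–N: 1 × 160 = 160
  O=O: 1 × 510 = 510
  Σ(broken) = 2286 kJ
Bonds formed (products):
  N≡N: 1 × 908 = 908
  O–H: 4 × 481 = 1924
  Σ(formed) = 2832 kJ
ΔH = Σ(broken) − Σ(formed) = 2286 − 2832 = −546 kJ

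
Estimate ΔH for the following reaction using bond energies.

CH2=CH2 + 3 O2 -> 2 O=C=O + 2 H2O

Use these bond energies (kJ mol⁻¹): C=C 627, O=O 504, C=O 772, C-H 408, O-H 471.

ΔH ≈ −1201 kJ

Bonds broken (reactants):
  C-H: 4 × 408 = 1632
  C=C: 1 × 627 = 627
  O=O: 3 × 504 = 1512
  Σ(broken) = 3771 kJ
Bonds formed (products):
  C=O: 4 × 772 = 3088
  O-H: 4 × 471 = 1884
  Σ(formed) = 4972 kJ
ΔH = Σ(broken) − Σ(formed) = 3771 − 4972 = −1201 kJ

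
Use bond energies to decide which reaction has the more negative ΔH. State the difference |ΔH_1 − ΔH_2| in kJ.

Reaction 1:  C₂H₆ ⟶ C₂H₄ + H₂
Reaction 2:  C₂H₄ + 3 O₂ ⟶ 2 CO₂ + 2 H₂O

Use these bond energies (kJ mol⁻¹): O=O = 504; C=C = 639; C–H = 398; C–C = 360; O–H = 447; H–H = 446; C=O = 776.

Reaction 1:
  Bonds broken (reactants):
    C–C: 1 × 360 = 360
    C–H: 6 × 398 = 2388
    Σ(broken) = 2748 kJ
  Bonds formed (products):
    C–H: 4 × 398 = 1592
    C=C: 1 × 639 = 639
    H–H: 1 × 446 = 446
    Σ(formed) = 2677 kJ
  ΔH_1 = 2748 − 2677 = +71 kJ
Reaction 2:
  Bonds broken (reactants):
    C–H: 4 × 398 = 1592
    C=C: 1 × 639 = 639
    O=O: 3 × 504 = 1512
    Σ(broken) = 3743 kJ
  Bonds formed (products):
    C=O: 4 × 776 = 3104
    O–H: 4 × 447 = 1788
    Σ(formed) = 4892 kJ
  ΔH_2 = 3743 − 4892 = −1149 kJ
ΔH_1 − ΔH_2 = +1220 kJ, so reaction 2 has the more negative ΔH; |ΔH_1 − ΔH_2| = 1220 kJ.

Reaction 2, by 1220 kJ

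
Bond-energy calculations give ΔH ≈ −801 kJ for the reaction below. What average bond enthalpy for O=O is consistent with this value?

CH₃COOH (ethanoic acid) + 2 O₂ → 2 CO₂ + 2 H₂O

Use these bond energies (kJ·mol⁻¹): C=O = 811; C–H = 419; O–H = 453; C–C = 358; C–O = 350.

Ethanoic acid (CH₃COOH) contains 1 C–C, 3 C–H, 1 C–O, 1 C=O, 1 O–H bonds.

D(O=O) ≈ 513 kJ/mol

Let D be the O=O bond energy.
Σ(broken) = 1×358 + 3×419 + 1×350 + 1×811 + 1×453 + 2×D = 3229 + 2D
Σ(formed) = 4×811 + 4×453 = 5056
ΔH = Σ(broken) − Σ(formed) = (3229 + 2D) − (5056) = −1827 + 2D
Setting this equal to −801 kJ gives 2D = 1026, so D = 513 kJ/mol.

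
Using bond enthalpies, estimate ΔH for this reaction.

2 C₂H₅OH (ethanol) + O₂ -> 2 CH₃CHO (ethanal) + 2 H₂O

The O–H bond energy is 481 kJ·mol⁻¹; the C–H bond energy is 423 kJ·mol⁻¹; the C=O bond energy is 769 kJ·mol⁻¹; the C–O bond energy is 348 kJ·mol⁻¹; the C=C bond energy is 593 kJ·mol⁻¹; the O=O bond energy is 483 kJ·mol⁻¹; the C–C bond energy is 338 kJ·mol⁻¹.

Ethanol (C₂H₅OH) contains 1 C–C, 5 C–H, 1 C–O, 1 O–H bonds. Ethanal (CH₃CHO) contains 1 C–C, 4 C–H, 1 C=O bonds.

Bonds broken (reactants):
  C–C: 2 × 338 = 676
  C–H: 10 × 423 = 4230
  C–O: 2 × 348 = 696
  O–H: 2 × 481 = 962
  O=O: 1 × 483 = 483
  Σ(broken) = 7047 kJ
Bonds formed (products):
  C–C: 2 × 338 = 676
  C–H: 8 × 423 = 3384
  C=O: 2 × 769 = 1538
  O–H: 4 × 481 = 1924
  Σ(formed) = 7522 kJ
ΔH = Σ(broken) − Σ(formed) = 7047 − 7522 = −475 kJ

ΔH ≈ −475 kJ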